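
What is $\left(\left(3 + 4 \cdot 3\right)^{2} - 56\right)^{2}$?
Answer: $28561$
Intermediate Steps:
$\left(\left(3 + 4 \cdot 3\right)^{2} - 56\right)^{2} = \left(\left(3 + 12\right)^{2} - 56\right)^{2} = \left(15^{2} - 56\right)^{2} = \left(225 - 56\right)^{2} = 169^{2} = 28561$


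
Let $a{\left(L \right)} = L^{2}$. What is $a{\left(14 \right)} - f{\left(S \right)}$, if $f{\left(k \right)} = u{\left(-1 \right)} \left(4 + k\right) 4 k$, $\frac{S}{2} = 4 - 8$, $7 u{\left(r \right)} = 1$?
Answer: $\frac{1244}{7} \approx 177.71$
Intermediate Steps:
$u{\left(r \right)} = \frac{1}{7}$ ($u{\left(r \right)} = \frac{1}{7} \cdot 1 = \frac{1}{7}$)
$S = -8$ ($S = 2 \left(4 - 8\right) = 2 \left(-4\right) = -8$)
$f{\left(k \right)} = k \left(\frac{16}{7} + \frac{4 k}{7}\right)$ ($f{\left(k \right)} = \frac{\left(4 + k\right) 4}{7} k = \frac{16 + 4 k}{7} k = \left(\frac{16}{7} + \frac{4 k}{7}\right) k = k \left(\frac{16}{7} + \frac{4 k}{7}\right)$)
$a{\left(14 \right)} - f{\left(S \right)} = 14^{2} - \frac{4}{7} \left(-8\right) \left(4 - 8\right) = 196 - \frac{4}{7} \left(-8\right) \left(-4\right) = 196 - \frac{128}{7} = \frac{1244}{7}$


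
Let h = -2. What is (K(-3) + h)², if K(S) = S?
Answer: 25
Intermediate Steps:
(K(-3) + h)² = (-3 - 2)² = (-5)² = 25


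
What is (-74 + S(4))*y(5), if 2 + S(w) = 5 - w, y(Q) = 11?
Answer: -825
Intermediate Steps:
S(w) = 3 - w (S(w) = -2 + (5 - w) = 3 - w)
(-74 + S(4))*y(5) = (-74 + (3 - 1*4))*11 = (-74 + (3 - 4))*11 = (-74 - 1)*11 = -75*11 = -825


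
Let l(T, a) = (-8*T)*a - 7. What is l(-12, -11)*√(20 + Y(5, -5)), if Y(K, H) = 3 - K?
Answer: -3189*√2 ≈ -4509.9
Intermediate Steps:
l(T, a) = -7 - 8*T*a (l(T, a) = -8*T*a - 7 = -7 - 8*T*a)
l(-12, -11)*√(20 + Y(5, -5)) = (-7 - 8*(-12)*(-11))*√(20 + (3 - 1*5)) = (-7 - 1056)*√(20 + (3 - 5)) = -1063*√(20 - 2) = -3189*√2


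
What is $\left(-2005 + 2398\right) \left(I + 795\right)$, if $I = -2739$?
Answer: $-763992$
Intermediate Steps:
$\left(-2005 + 2398\right) \left(I + 795\right) = \left(-2005 + 2398\right) \left(-2739 + 795\right) = 393 \left(-1944\right) = -763992$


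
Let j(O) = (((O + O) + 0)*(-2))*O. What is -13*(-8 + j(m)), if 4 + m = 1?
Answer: 572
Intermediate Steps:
m = -3 (m = -4 + 1 = -3)
j(O) = -4*O² (j(O) = ((2*O + 0)*(-2))*O = ((2*O)*(-2))*O = (-4*O)*O = -4*O²)
-13*(-8 + j(m)) = -13*(-8 - 4*(-3)²) = -13*(-8 - 4*9) = -13*(-8 - 36) = -13*(-44) = 572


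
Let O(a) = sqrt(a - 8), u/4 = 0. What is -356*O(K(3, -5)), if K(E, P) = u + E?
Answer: -356*I*sqrt(5) ≈ -796.04*I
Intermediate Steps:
u = 0 (u = 4*0 = 0)
K(E, P) = E (K(E, P) = 0 + E = E)
O(a) = sqrt(-8 + a)
-356*O(K(3, -5)) = -356*sqrt(-8 + 3) = -356*I*sqrt(5)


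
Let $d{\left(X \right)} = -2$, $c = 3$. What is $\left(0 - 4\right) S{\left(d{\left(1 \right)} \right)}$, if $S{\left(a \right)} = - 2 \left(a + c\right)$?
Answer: $8$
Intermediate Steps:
$S{\left(a \right)} = -6 - 2 a$ ($S{\left(a \right)} = - 2 \left(a + 3\right) = - 2 \left(3 + a\right) = -6 - 2 a$)
$\left(0 - 4\right) S{\left(d{\left(1 \right)} \right)} = \left(0 - 4\right) \left(-6 - -4\right) = - 4 \left(-6 + 4\right) = \left(-4\right) \left(-2\right) = 8$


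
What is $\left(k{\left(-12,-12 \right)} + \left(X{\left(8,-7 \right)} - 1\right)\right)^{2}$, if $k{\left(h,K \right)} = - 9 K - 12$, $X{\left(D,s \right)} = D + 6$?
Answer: $11881$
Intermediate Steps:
$X{\left(D,s \right)} = 6 + D$
$k{\left(h,K \right)} = -12 - 9 K$
$\left(k{\left(-12,-12 \right)} + \left(X{\left(8,-7 \right)} - 1\right)\right)^{2} = \left(\left(-12 - -108\right) + \left(\left(6 + 8\right) - 1\right)\right)^{2} = \left(\left(-12 + 108\right) + \left(14 - 1\right)\right)^{2} = \left(96 + 13\right)^{2} = 109^{2} = 11881$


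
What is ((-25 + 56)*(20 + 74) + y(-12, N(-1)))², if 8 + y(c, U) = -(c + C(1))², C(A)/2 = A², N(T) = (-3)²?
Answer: 7873636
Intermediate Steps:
N(T) = 9
C(A) = 2*A²
y(c, U) = -8 - (2 + c)² (y(c, U) = -8 - (c + 2*1²)² = -8 - (c + 2*1)² = -8 - (c + 2)² = -8 - (2 + c)²)
((-25 + 56)*(20 + 74) + y(-12, N(-1)))² = ((-25 + 56)*(20 + 74) + (-8 - (2 - 12)²))² = (31*94 + (-8 - 1*(-10)²))² = (2914 + (-8 - 1*100))² = (2914 + (-8 - 100))² = (2914 - 108)² = 2806² = 7873636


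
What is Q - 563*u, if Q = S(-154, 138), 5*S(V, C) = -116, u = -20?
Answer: 56184/5 ≈ 11237.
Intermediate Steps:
S(V, C) = -116/5 (S(V, C) = (1/5)*(-116) = -116/5)
Q = -116/5 ≈ -23.200
Q - 563*u = -116/5 - 563*(-20) = -116/5 - 1*(-11260) = -116/5 + 11260 = 56184/5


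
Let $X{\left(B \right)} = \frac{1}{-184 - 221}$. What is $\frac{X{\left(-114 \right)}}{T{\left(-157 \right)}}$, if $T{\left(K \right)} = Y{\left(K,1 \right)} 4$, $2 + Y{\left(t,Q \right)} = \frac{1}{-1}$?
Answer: $\frac{1}{4860} \approx 0.00020576$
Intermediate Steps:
$Y{\left(t,Q \right)} = -3$ ($Y{\left(t,Q \right)} = -2 + \frac{1}{-1} = -2 - 1 = -3$)
$X{\left(B \right)} = - \frac{1}{405}$ ($X{\left(B \right)} = \frac{1}{-405} = - \frac{1}{405}$)
$T{\left(K \right)} = -12$ ($T{\left(K \right)} = \left(-3\right) 4 = -12$)
$\frac{X{\left(-114 \right)}}{T{\left(-157 \right)}} = - \frac{1}{405 \left(-12\right)} = \left(- \frac{1}{405}\right) \left(- \frac{1}{12}\right) = \frac{1}{4860}$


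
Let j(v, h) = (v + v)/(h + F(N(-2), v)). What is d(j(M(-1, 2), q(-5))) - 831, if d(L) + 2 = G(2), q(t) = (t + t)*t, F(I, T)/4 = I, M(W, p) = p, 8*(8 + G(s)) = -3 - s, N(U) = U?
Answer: -6733/8 ≈ -841.63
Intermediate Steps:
G(s) = -67/8 - s/8 (G(s) = -8 + (-3 - s)/8 = -8 + (-3/8 - s/8) = -67/8 - s/8)
F(I, T) = 4*I
q(t) = 2*t² (q(t) = (2*t)*t = 2*t²)
j(v, h) = 2*v/(-8 + h) (j(v, h) = (v + v)/(h + 4*(-2)) = (2*v)/(h - 8) = (2*v)/(-8 + h) = 2*v/(-8 + h))
d(L) = -85/8 (d(L) = -2 + (-67/8 - ⅛*2) = -2 + (-67/8 - ¼) = -2 - 69/8 = -85/8)
d(j(M(-1, 2), q(-5))) - 831 = -85/8 - 831 = -6733/8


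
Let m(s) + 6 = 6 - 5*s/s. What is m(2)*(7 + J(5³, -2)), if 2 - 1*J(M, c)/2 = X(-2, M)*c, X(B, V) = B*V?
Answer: 4945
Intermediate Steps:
m(s) = -5 (m(s) = -6 + (6 - 5*s/s) = -6 + (6 - 5*1) = -6 + (6 - 5) = -6 + 1 = -5)
J(M, c) = 4 + 4*M*c (J(M, c) = 4 - 2*(-2*M)*c = 4 - (-4)*M*c = 4 + 4*M*c)
m(2)*(7 + J(5³, -2)) = -5*(7 + (4 + 4*5³*(-2))) = -5*(7 + (4 + 4*125*(-2))) = -5*(7 + (4 - 1000)) = -5*(7 - 996) = -5*(-989) = 4945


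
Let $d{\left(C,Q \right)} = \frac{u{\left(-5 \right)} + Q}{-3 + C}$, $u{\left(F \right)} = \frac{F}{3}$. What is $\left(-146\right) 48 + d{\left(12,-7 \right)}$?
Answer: $- \frac{189242}{27} \approx -7009.0$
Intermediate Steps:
$u{\left(F \right)} = \frac{F}{3}$ ($u{\left(F \right)} = F \frac{1}{3} = \frac{F}{3}$)
$d{\left(C,Q \right)} = \frac{- \frac{5}{3} + Q}{-3 + C}$ ($d{\left(C,Q \right)} = \frac{\frac{1}{3} \left(-5\right) + Q}{-3 + C} = \frac{- \frac{5}{3} + Q}{-3 + C}$)
$\left(-146\right) 48 + d{\left(12,-7 \right)} = \left(-146\right) 48 + \frac{- \frac{5}{3} - 7}{-3 + 12} = -7008 + \frac{1}{9} \left(- \frac{26}{3}\right) = -7008 - \frac{26}{27} = - \frac{189242}{27}$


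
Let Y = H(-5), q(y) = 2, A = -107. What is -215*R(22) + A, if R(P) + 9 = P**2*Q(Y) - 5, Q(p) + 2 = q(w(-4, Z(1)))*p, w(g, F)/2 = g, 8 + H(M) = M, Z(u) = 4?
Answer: 2916583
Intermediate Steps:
H(M) = -8 + M
w(g, F) = 2*g
Y = -13 (Y = -8 - 5 = -13)
Q(p) = -2 + 2*p
R(P) = -14 - 28*P**2 (R(P) = -9 + (P**2*(-2 + 2*(-13)) - 5) = -9 + (P**2*(-2 - 26) - 5) = -9 + (P**2*(-28) - 5) = -9 + (-28*P**2 - 5) = -9 + (-5 - 28*P**2) = -14 - 28*P**2)
-215*R(22) + A = -215*(-14 - 28*22**2) - 107 = -215*(-14 - 28*484) - 107 = -215*(-14 - 13552) - 107 = -215*(-13566) - 107 = 2916690 - 107 = 2916583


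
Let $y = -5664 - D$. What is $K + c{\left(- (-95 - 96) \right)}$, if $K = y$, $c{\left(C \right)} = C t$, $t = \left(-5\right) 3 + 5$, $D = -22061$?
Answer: $14487$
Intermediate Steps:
$t = -10$ ($t = -15 + 5 = -10$)
$c{\left(C \right)} = - 10 C$ ($c{\left(C \right)} = C \left(-10\right) = - 10 C$)
$y = 16397$ ($y = -5664 - -22061 = -5664 + 22061 = 16397$)
$K = 16397$
$K + c{\left(- (-95 - 96) \right)} = 16397 - 10 \left(- (-95 - 96)\right) = 16397 - 10 \left(\left(-1\right) \left(-191\right)\right) = 16397 - 1910 = 14487$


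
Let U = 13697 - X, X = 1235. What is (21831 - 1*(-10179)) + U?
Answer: 44472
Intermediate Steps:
U = 12462 (U = 13697 - 1*1235 = 13697 - 1235 = 12462)
(21831 - 1*(-10179)) + U = (21831 - 1*(-10179)) + 12462 = (21831 + 10179) + 12462 = 32010 + 12462 = 44472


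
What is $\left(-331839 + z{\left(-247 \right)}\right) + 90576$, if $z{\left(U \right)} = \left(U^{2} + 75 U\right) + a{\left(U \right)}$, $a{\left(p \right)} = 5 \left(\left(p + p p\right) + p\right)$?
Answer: $103796$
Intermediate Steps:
$a{\left(p \right)} = 5 p^{2} + 10 p$ ($a{\left(p \right)} = 5 \left(\left(p + p^{2}\right) + p\right) = 5 \left(p^{2} + 2 p\right) = 5 p^{2} + 10 p$)
$z{\left(U \right)} = U^{2} + 75 U + 5 U \left(2 + U\right)$ ($z{\left(U \right)} = \left(U^{2} + 75 U\right) + 5 U \left(2 + U\right) = U^{2} + 75 U + 5 U \left(2 + U\right)$)
$\left(-331839 + z{\left(-247 \right)}\right) + 90576 = \left(-331839 - 247 \left(85 + 6 \left(-247\right)\right)\right) + 90576 = \left(-331839 - 247 \left(85 - 1482\right)\right) + 90576 = \left(-331839 - -345059\right) + 90576 = \left(-331839 + 345059\right) + 90576 = 13220 + 90576 = 103796$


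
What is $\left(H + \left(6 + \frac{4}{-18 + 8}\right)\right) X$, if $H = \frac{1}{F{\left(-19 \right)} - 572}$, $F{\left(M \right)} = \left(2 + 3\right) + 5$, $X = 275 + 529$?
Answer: $\frac{6323862}{1405} \approx 4501.0$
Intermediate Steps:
$X = 804$
$F{\left(M \right)} = 10$ ($F{\left(M \right)} = 5 + 5 = 10$)
$H = - \frac{1}{562}$ ($H = \frac{1}{10 - 572} = \frac{1}{-562} = - \frac{1}{562} \approx -0.0017794$)
$\left(H + \left(6 + \frac{4}{-18 + 8}\right)\right) X = \left(- \frac{1}{562} + \left(6 + \frac{4}{-18 + 8}\right)\right) 804 = \left(- \frac{1}{562} + \left(6 + \frac{4}{-10}\right)\right) 804 = \left(- \frac{1}{562} + \left(6 + 4 \left(- \frac{1}{10}\right)\right)\right) 804 = \left(- \frac{1}{562} + \left(6 - \frac{2}{5}\right)\right) 804 = \left(- \frac{1}{562} + \frac{28}{5}\right) 804 = \frac{15731}{2810} \cdot 804 = \frac{6323862}{1405}$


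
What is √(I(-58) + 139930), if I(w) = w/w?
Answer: √139931 ≈ 374.07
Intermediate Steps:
I(w) = 1
√(I(-58) + 139930) = √(1 + 139930) = √139931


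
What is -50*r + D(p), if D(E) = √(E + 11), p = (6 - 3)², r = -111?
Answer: 5550 + 2*√5 ≈ 5554.5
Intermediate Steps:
p = 9 (p = 3² = 9)
D(E) = √(11 + E)
-50*r + D(p) = -50*(-111) + √(11 + 9) = 5550 + √20 = 5550 + 2*√5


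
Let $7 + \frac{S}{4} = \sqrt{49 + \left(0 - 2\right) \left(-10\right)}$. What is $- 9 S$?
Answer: $252 - 36 \sqrt{69} \approx -47.038$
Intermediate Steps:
$S = -28 + 4 \sqrt{69}$ ($S = -28 + 4 \sqrt{49 + \left(0 - 2\right) \left(-10\right)} = -28 + 4 \sqrt{49 - -20} = -28 + 4 \sqrt{49 + 20} = -28 + 4 \sqrt{69} \approx 5.2265$)
$- 9 S = - 9 \left(-28 + 4 \sqrt{69}\right) = 252 - 36 \sqrt{69}$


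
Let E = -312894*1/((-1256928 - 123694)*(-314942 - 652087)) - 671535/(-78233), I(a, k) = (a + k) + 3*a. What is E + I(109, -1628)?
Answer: -20601106094564111990/17408166098544809 ≈ -1183.4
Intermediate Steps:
I(a, k) = k + 4*a
E = 149427894901300338/17408166098544809 (E = -312894/((-1380622*(-967029))) - 671535*(-1/78233) = -312894/1335101512038 + 671535/78233 = -312894*1/1335101512038 + 671535/78233 = -52149/222516918673 + 671535/78233 = 149427894901300338/17408166098544809 ≈ 8.5838)
E + I(109, -1628) = 149427894901300338/17408166098544809 + (-1628 + 4*109) = 149427894901300338/17408166098544809 + (-1628 + 436) = 149427894901300338/17408166098544809 - 1192 = -20601106094564111990/17408166098544809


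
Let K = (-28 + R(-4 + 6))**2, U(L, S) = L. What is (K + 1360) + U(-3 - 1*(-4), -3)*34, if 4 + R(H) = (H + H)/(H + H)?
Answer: 2355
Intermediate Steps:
R(H) = -3 (R(H) = -4 + (H + H)/(H + H) = -4 + (2*H)/((2*H)) = -4 + (2*H)*(1/(2*H)) = -4 + 1 = -3)
K = 961 (K = (-28 - 3)**2 = (-31)**2 = 961)
(K + 1360) + U(-3 - 1*(-4), -3)*34 = (961 + 1360) + (-3 - 1*(-4))*34 = 2321 + (-3 + 4)*34 = 2321 + 1*34 = 2321 + 34 = 2355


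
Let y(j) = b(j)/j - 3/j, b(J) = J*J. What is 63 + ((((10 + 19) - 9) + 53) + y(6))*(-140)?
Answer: -10927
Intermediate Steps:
b(J) = J²
y(j) = j - 3/j (y(j) = j²/j - 3/j = j - 3/j)
63 + ((((10 + 19) - 9) + 53) + y(6))*(-140) = 63 + ((((10 + 19) - 9) + 53) + (6 - 3/6))*(-140) = 63 + (((29 - 9) + 53) + (6 - 3*⅙))*(-140) = 63 + ((20 + 53) + (6 - ½))*(-140) = 63 + (73 + 11/2)*(-140) = 63 + (157/2)*(-140) = 63 - 10990 = -10927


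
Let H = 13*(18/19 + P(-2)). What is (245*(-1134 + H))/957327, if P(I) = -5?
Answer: -789145/2598459 ≈ -0.30370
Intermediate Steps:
H = -1001/19 (H = 13*(18/19 - 5) = 13*(-77/19) = -1001/19 ≈ -52.684)
(245*(-1134 + H))/957327 = (245*(-1134 - 1001/19))/957327 = (245*(-22547/19))*(1/957327) = -5524015/19*1/957327 = -789145/2598459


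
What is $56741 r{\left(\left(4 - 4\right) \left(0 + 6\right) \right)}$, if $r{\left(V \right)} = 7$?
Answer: $397187$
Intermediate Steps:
$56741 r{\left(\left(4 - 4\right) \left(0 + 6\right) \right)} = 56741 \cdot 7 = 397187$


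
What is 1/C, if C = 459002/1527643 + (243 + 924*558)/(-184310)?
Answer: -56311976266/140682613657 ≈ -0.40028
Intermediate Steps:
C = -140682613657/56311976266 (C = 459002*(1/1527643) + (243 + 515592)*(-1/184310) = 459002/1527643 + 515835*(-1/184310) = 459002/1527643 - 103167/36862 = -140682613657/56311976266 ≈ -2.4983)
1/C = 1/(-140682613657/56311976266) = -56311976266/140682613657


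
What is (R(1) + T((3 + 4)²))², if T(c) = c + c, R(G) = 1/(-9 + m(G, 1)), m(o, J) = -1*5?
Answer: 1879641/196 ≈ 9590.0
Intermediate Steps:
m(o, J) = -5
R(G) = -1/14 (R(G) = 1/(-9 - 5) = 1/(-14) = -1/14)
T(c) = 2*c
(R(1) + T((3 + 4)²))² = (-1/14 + 2*(3 + 4)²)² = (-1/14 + 2*7²)² = (-1/14 + 2*49)² = (-1/14 + 98)² = (1371/14)² = 1879641/196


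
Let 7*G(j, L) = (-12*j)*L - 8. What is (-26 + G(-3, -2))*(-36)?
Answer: 9432/7 ≈ 1347.4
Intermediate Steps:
G(j, L) = -8/7 - 12*L*j/7 (G(j, L) = ((-12*j)*L - 8)/7 = (-12*L*j - 8)/7 = (-8 - 12*L*j)/7 = -8/7 - 12*L*j/7)
(-26 + G(-3, -2))*(-36) = (-26 + (-8/7 - 12/7*(-2)*(-3)))*(-36) = (-26 + (-8/7 - 72/7))*(-36) = (-26 - 80/7)*(-36) = -262/7*(-36) = 9432/7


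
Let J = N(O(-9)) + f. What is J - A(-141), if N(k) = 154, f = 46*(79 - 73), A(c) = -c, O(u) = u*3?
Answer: 289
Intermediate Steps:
O(u) = 3*u
f = 276 (f = 46*6 = 276)
J = 430 (J = 154 + 276 = 430)
J - A(-141) = 430 - (-1)*(-141) = 430 - 1*141 = 430 - 141 = 289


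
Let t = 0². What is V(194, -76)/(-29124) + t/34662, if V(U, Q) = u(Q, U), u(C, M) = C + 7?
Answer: 23/9708 ≈ 0.0023692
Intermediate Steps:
u(C, M) = 7 + C
V(U, Q) = 7 + Q
t = 0
V(194, -76)/(-29124) + t/34662 = (7 - 76)/(-29124) + 0/34662 = -69*(-1/29124) + 0*(1/34662) = 23/9708 + 0 = 23/9708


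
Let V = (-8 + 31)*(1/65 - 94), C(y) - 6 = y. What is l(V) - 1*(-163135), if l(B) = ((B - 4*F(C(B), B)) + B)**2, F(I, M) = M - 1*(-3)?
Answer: 79220340131/4225 ≈ 1.8750e+7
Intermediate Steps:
C(y) = 6 + y
F(I, M) = 3 + M (F(I, M) = M + 3 = 3 + M)
V = -140507/65 (V = 23*(1/65 - 94) = 23*(-6109/65) = -140507/65 ≈ -2161.6)
l(B) = (-12 - 2*B)**2 (l(B) = ((B - 4*(3 + B)) + B)**2 = ((B + (-12 - 4*B)) + B)**2 = ((-12 - 3*B) + B)**2 = (-12 - 2*B)**2)
l(V) - 1*(-163135) = 4*(6 - 140507/65)**2 - 1*(-163135) = 4*(-140117/65)**2 + 163135 = 4*(19632773689/4225) + 163135 = 78531094756/4225 + 163135 = 79220340131/4225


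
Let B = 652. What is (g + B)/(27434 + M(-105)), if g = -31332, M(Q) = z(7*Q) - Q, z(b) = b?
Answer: -7670/6701 ≈ -1.1446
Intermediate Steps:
M(Q) = 6*Q (M(Q) = 7*Q - Q = 6*Q)
(g + B)/(27434 + M(-105)) = (-31332 + 652)/(27434 + 6*(-105)) = -30680/(27434 - 630) = -30680/26804 = -30680*1/26804 = -7670/6701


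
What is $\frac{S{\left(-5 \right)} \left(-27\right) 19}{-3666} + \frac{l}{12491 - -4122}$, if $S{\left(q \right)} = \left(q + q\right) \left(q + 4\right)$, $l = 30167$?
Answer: $\frac{32636152}{10150543} \approx 3.2152$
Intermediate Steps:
$S{\left(q \right)} = 2 q \left(4 + q\right)$
$\frac{S{\left(-5 \right)} \left(-27\right) 19}{-3666} + \frac{l}{12491 - -4122} = \frac{2 \left(-5\right) \left(4 - 5\right) \left(-27\right) 19}{-3666} + \frac{30167}{12491 - -4122} = 2 \left(-5\right) \left(-1\right) \left(-27\right) 19 \left(- \frac{1}{3666}\right) + \frac{30167}{12491 + 4122} = 10 \left(-27\right) 19 \left(- \frac{1}{3666}\right) + \frac{30167}{16613} = \left(-270\right) 19 \left(- \frac{1}{3666}\right) + 30167 \cdot \frac{1}{16613} = \left(-5130\right) \left(- \frac{1}{3666}\right) + \frac{30167}{16613} = \frac{855}{611} + \frac{30167}{16613} = \frac{32636152}{10150543}$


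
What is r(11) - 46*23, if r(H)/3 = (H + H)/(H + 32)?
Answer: -45428/43 ≈ -1056.5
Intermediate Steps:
r(H) = 6*H/(32 + H) (r(H) = 3*((H + H)/(H + 32)) = 3*((2*H)/(32 + H)) = 3*(2*H/(32 + H)) = 6*H/(32 + H))
r(11) - 46*23 = 6*11/(32 + 11) - 46*23 = 6*11/43 - 1058 = 6*11*(1/43) - 1058 = 66/43 - 1058 = -45428/43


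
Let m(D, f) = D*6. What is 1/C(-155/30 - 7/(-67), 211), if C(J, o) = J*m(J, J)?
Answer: 26934/4141225 ≈ 0.0065039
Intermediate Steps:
m(D, f) = 6*D
C(J, o) = 6*J² (C(J, o) = J*(6*J) = 6*J²)
1/C(-155/30 - 7/(-67), 211) = 1/(6*(-155/30 - 7/(-67))²) = 1/(6*(-155*1/30 - 7*(-1/67))²) = 1/(6*(-31/6 + 7/67)²) = 1/(6*(-2035/402)²) = 1/(6*(4141225/161604)) = 1/(4141225/26934) = 26934/4141225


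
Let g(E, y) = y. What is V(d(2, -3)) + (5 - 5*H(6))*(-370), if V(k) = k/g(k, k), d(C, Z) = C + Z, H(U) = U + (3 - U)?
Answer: 3701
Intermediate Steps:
H(U) = 3
V(k) = 1 (V(k) = k/k = 1)
V(d(2, -3)) + (5 - 5*H(6))*(-370) = 1 + (5 - 5*3)*(-370) = 1 + (5 - 15)*(-370) = 1 - 10*(-370) = 1 + 3700 = 3701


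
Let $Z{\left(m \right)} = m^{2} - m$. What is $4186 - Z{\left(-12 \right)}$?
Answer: $4030$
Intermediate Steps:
$4186 - Z{\left(-12 \right)} = 4186 - - 12 \left(-1 - 12\right) = 4186 - \left(-12\right) \left(-13\right) = 4186 - 156 = 4030$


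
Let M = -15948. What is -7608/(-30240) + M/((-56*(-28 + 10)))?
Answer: -9809/630 ≈ -15.570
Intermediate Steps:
-7608/(-30240) + M/((-56*(-28 + 10))) = -7608/(-30240) - 15948*(-1/(56*(-28 + 10))) = -7608*(-1/30240) - 15948/((-56*(-18))) = 317/1260 - 15948/1008 = 317/1260 - 15948*1/1008 = 317/1260 - 443/28 = -9809/630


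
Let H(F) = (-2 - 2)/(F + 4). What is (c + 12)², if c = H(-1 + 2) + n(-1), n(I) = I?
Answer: 2601/25 ≈ 104.04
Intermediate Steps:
H(F) = -4/(4 + F)
c = -9/5 (c = -4/(4 + (-1 + 2)) - 1 = -4/(4 + 1) - 1 = -4/5 - 1 = -4*⅕ - 1 = -⅘ - 1 = -9/5 ≈ -1.8000)
(c + 12)² = (-9/5 + 12)² = (51/5)² = 2601/25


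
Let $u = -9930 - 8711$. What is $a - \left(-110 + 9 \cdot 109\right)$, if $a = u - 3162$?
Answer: $-22674$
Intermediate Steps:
$u = -18641$ ($u = -9930 - 8711 = -18641$)
$a = -21803$ ($a = -18641 - 3162 = -21803$)
$a - \left(-110 + 9 \cdot 109\right) = -21803 - \left(-110 + 9 \cdot 109\right) = -21803 - \left(-110 + 981\right) = -21803 - 871 = -22674$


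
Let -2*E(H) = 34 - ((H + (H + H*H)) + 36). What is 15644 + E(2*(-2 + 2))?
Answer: 15645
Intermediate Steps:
E(H) = 1 + H + H²/2 (E(H) = -(34 - ((H + (H + H*H)) + 36))/2 = -(34 - ((H + (H + H²)) + 36))/2 = -(34 - ((H² + 2*H) + 36))/2 = -(34 - (36 + H² + 2*H))/2 = -(34 + (-36 - H² - 2*H))/2 = -(-2 - H² - 2*H)/2 = 1 + H + H²/2)
15644 + E(2*(-2 + 2)) = 15644 + (1 + 2*(-2 + 2) + (2*(-2 + 2))²/2) = 15644 + (1 + 2*0 + (2*0)²/2) = 15644 + (1 + 0 + (½)*0²) = 15644 + (1 + 0 + (½)*0) = 15644 + (1 + 0 + 0) = 15644 + 1 = 15645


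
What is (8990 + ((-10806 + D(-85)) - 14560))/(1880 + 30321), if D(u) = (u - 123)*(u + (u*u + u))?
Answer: -1483816/32201 ≈ -46.080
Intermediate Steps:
D(u) = (-123 + u)*(u² + 2*u) (D(u) = (-123 + u)*(u + (u² + u)) = (-123 + u)*(u + (u + u²)) = (-123 + u)*(u² + 2*u))
(8990 + ((-10806 + D(-85)) - 14560))/(1880 + 30321) = (8990 + ((-10806 - 85*(-246 + (-85)² - 121*(-85))) - 14560))/(1880 + 30321) = (8990 + ((-10806 - 85*(-246 + 7225 + 10285)) - 14560))/32201 = (8990 + ((-10806 - 85*17264) - 14560))*(1/32201) = (8990 + ((-10806 - 1467440) - 14560))*(1/32201) = (8990 + (-1478246 - 14560))*(1/32201) = (8990 - 1492806)*(1/32201) = -1483816*1/32201 = -1483816/32201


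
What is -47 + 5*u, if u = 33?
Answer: 118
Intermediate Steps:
-47 + 5*u = -47 + 5*33 = -47 + 165 = 118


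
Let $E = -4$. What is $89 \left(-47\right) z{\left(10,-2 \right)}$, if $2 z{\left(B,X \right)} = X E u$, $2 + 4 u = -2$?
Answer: $16732$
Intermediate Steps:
$u = -1$ ($u = - \frac{1}{2} + \frac{1}{4} \left(-2\right) = - \frac{1}{2} - \frac{1}{2} = -1$)
$z{\left(B,X \right)} = 2 X$ ($z{\left(B,X \right)} = \frac{X \left(-4\right) \left(-1\right)}{2} = \frac{- 4 X \left(-1\right)}{2} = \frac{4 X}{2} = 2 X$)
$89 \left(-47\right) z{\left(10,-2 \right)} = 89 \left(-47\right) 2 \left(-2\right) = \left(-4183\right) \left(-4\right) = 16732$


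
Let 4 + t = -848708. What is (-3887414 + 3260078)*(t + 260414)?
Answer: 369060514128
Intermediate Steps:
t = -848712 (t = -4 - 848708 = -848712)
(-3887414 + 3260078)*(t + 260414) = (-3887414 + 3260078)*(-848712 + 260414) = -627336*(-588298) = 369060514128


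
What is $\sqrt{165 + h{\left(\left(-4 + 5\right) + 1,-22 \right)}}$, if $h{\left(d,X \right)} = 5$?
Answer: $\sqrt{170} \approx 13.038$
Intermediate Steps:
$\sqrt{165 + h{\left(\left(-4 + 5\right) + 1,-22 \right)}} = \sqrt{165 + 5} = \sqrt{170}$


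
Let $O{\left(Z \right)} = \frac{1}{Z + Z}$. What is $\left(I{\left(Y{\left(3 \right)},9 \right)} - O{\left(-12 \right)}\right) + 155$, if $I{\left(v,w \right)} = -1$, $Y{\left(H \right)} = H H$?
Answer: $\frac{3697}{24} \approx 154.04$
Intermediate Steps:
$Y{\left(H \right)} = H^{2}$
$O{\left(Z \right)} = \frac{1}{2 Z}$
$\left(I{\left(Y{\left(3 \right)},9 \right)} - O{\left(-12 \right)}\right) + 155 = \left(-1 - \frac{1}{2 \left(-12\right)}\right) + 155 = \left(-1 - \frac{1}{2} \left(- \frac{1}{12}\right)\right) + 155 = \left(-1 - - \frac{1}{24}\right) + 155 = \left(-1 + \frac{1}{24}\right) + 155 = - \frac{23}{24} + 155 = \frac{3697}{24}$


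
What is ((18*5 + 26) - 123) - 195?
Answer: -202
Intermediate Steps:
((18*5 + 26) - 123) - 195 = ((90 + 26) - 123) - 195 = (116 - 123) - 195 = -7 - 195 = -202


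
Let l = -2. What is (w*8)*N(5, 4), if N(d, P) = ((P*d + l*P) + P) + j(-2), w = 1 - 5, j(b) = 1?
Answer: -544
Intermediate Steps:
w = -4
N(d, P) = 1 - P + P*d (N(d, P) = ((P*d - 2*P) + P) + 1 = ((-2*P + P*d) + P) + 1 = (-P + P*d) + 1 = 1 - P + P*d)
(w*8)*N(5, 4) = (-4*8)*(1 - 1*4 + 4*5) = -32*(1 - 4 + 20) = -32*17 = -544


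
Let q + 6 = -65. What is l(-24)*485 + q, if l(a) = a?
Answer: -11711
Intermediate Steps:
q = -71 (q = -6 - 65 = -71)
l(-24)*485 + q = -24*485 - 71 = -11640 - 71 = -11711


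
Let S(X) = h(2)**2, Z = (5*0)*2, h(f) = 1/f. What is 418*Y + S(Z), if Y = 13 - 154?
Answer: -235751/4 ≈ -58938.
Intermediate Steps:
Z = 0 (Z = 0*2 = 0)
S(X) = 1/4 (S(X) = (1/2)**2 = 1/4)
Y = -141
418*Y + S(Z) = 418*(-141) + 1/4 = -58938 + 1/4 = -235751/4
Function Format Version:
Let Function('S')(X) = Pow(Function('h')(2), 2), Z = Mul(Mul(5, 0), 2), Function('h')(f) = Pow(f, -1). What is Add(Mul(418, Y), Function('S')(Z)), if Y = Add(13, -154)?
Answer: Rational(-235751, 4) ≈ -58938.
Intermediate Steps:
Z = 0 (Z = Mul(0, 2) = 0)
Function('S')(X) = Rational(1, 4) (Function('S')(X) = Pow(Pow(2, -1), 2) = Pow(Rational(1, 2), 2) = Rational(1, 4))
Y = -141
Add(Mul(418, Y), Function('S')(Z)) = Add(Mul(418, -141), Rational(1, 4)) = Add(-58938, Rational(1, 4)) = Rational(-235751, 4)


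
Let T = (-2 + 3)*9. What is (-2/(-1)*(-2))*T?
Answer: -36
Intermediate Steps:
T = 9 (T = 1*9 = 9)
(-2/(-1)*(-2))*T = (-2/(-1)*(-2))*9 = (-2*(-1)*(-2))*9 = (2*(-2))*9 = -4*9 = -36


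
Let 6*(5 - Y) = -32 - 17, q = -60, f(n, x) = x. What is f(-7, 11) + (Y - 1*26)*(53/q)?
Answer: 8041/360 ≈ 22.336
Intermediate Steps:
Y = 79/6 (Y = 5 - (-32 - 17)/6 = 5 - ⅙*(-49) = 5 + 49/6 = 79/6 ≈ 13.167)
f(-7, 11) + (Y - 1*26)*(53/q) = 11 + (79/6 - 1*26)*(53/(-60)) = 11 + (79/6 - 26)*(53*(-1/60)) = 11 - 77/6*(-53/60) = 11 + 4081/360 = 8041/360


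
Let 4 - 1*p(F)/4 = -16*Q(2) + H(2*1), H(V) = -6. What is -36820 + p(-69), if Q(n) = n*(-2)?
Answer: -37036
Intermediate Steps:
Q(n) = -2*n
p(F) = -216 (p(F) = 16 - 4*(-(-32)*2 - 6) = 16 - 4*(-16*(-4) - 6) = 16 - 4*(64 - 6) = 16 - 4*58 = 16 - 232 = -216)
-36820 + p(-69) = -36820 - 216 = -37036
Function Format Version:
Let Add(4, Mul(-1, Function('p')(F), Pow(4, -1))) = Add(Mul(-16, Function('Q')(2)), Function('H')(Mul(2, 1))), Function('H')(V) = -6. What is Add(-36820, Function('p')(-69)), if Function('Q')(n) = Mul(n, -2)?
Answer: -37036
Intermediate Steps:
Function('Q')(n) = Mul(-2, n)
Function('p')(F) = -216 (Function('p')(F) = Add(16, Mul(-4, Add(Mul(-16, Mul(-2, 2)), -6))) = Add(16, Mul(-4, Add(Mul(-16, -4), -6))) = Add(16, Mul(-4, Add(64, -6))) = Add(16, Mul(-4, 58)) = Add(16, -232) = -216)
Add(-36820, Function('p')(-69)) = Add(-36820, -216) = -37036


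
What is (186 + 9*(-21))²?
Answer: 9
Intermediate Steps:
(186 + 9*(-21))² = (186 - 189)² = (-3)² = 9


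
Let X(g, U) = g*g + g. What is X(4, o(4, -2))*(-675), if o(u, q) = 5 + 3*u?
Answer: -13500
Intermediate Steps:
X(g, U) = g + g² (X(g, U) = g² + g = g + g²)
X(4, o(4, -2))*(-675) = (4*(1 + 4))*(-675) = (4*5)*(-675) = 20*(-675) = -13500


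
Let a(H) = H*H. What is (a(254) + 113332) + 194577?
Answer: 372425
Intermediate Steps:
a(H) = H**2
(a(254) + 113332) + 194577 = (254**2 + 113332) + 194577 = (64516 + 113332) + 194577 = 177848 + 194577 = 372425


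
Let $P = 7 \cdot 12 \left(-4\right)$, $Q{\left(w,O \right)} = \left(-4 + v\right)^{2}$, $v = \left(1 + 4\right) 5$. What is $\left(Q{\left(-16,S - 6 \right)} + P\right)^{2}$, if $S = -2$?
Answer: $11025$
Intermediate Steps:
$v = 25$ ($v = 5 \cdot 5 = 25$)
$Q{\left(w,O \right)} = 441$ ($Q{\left(w,O \right)} = \left(-4 + 25\right)^{2} = 21^{2} = 441$)
$P = -336$ ($P = 84 \left(-4\right) = -336$)
$\left(Q{\left(-16,S - 6 \right)} + P\right)^{2} = \left(441 - 336\right)^{2} = 105^{2} = 11025$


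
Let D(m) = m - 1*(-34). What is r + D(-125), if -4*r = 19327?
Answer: -19691/4 ≈ -4922.8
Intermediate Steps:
r = -19327/4 (r = -¼*19327 = -19327/4 ≈ -4831.8)
D(m) = 34 + m (D(m) = m + 34 = 34 + m)
r + D(-125) = -19327/4 + (34 - 125) = -19327/4 - 91 = -19691/4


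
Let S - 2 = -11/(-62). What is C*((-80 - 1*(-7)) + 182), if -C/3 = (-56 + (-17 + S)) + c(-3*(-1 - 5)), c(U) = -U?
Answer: 1800789/62 ≈ 29045.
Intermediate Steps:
S = 135/62 (S = 2 - 11/(-62) = 2 - 11*(-1/62) = 2 + 11/62 = 135/62 ≈ 2.1774)
C = 16521/62 (C = -3*((-56 + (-17 + 135/62)) - (-3)*(-1 - 5)) = -3*((-56 - 919/62) - (-3)*(-6)) = -3*(-4391/62 - 1*18) = -3*(-4391/62 - 18) = -3*(-5507/62) = 16521/62 ≈ 266.47)
C*((-80 - 1*(-7)) + 182) = 16521*((-80 - 1*(-7)) + 182)/62 = 16521*((-80 + 7) + 182)/62 = 16521*(-73 + 182)/62 = (16521/62)*109 = 1800789/62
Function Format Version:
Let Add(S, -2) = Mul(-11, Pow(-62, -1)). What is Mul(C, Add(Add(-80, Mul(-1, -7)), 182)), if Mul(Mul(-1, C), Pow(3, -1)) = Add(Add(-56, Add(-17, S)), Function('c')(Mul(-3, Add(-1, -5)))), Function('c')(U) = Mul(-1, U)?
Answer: Rational(1800789, 62) ≈ 29045.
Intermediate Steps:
S = Rational(135, 62) (S = Add(2, Mul(-11, Pow(-62, -1))) = Add(2, Mul(-11, Rational(-1, 62))) = Add(2, Rational(11, 62)) = Rational(135, 62) ≈ 2.1774)
C = Rational(16521, 62) (C = Mul(-3, Add(Add(-56, Add(-17, Rational(135, 62))), Mul(-1, Mul(-3, Add(-1, -5))))) = Mul(-3, Add(Add(-56, Rational(-919, 62)), Mul(-1, Mul(-3, -6)))) = Mul(-3, Add(Rational(-4391, 62), Mul(-1, 18))) = Mul(-3, Add(Rational(-4391, 62), -18)) = Mul(-3, Rational(-5507, 62)) = Rational(16521, 62) ≈ 266.47)
Mul(C, Add(Add(-80, Mul(-1, -7)), 182)) = Mul(Rational(16521, 62), Add(Add(-80, Mul(-1, -7)), 182)) = Mul(Rational(16521, 62), Add(Add(-80, 7), 182)) = Mul(Rational(16521, 62), Add(-73, 182)) = Mul(Rational(16521, 62), 109) = Rational(1800789, 62)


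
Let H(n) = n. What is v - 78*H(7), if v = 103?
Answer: -443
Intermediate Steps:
v - 78*H(7) = 103 - 78*7 = 103 - 546 = -443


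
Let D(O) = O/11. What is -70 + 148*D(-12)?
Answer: -2546/11 ≈ -231.45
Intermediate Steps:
D(O) = O/11 (D(O) = O*(1/11) = O/11)
-70 + 148*D(-12) = -70 + 148*((1/11)*(-12)) = -70 + 148*(-12/11) = -70 - 1776/11 = -2546/11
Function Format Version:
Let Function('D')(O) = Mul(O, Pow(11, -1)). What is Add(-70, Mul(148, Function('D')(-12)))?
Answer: Rational(-2546, 11) ≈ -231.45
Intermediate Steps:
Function('D')(O) = Mul(Rational(1, 11), O) (Function('D')(O) = Mul(O, Rational(1, 11)) = Mul(Rational(1, 11), O))
Add(-70, Mul(148, Function('D')(-12))) = Add(-70, Mul(148, Mul(Rational(1, 11), -12))) = Add(-70, Mul(148, Rational(-12, 11))) = Add(-70, Rational(-1776, 11)) = Rational(-2546, 11)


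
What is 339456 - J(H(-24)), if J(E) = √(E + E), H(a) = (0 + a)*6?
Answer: 339456 - 12*I*√2 ≈ 3.3946e+5 - 16.971*I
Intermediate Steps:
H(a) = 6*a (H(a) = a*6 = 6*a)
J(E) = √2*√E (J(E) = √(2*E) = √2*√E)
339456 - J(H(-24)) = 339456 - √2*√(6*(-24)) = 339456 - √2*√(-144) = 339456 - √2*12*I = 339456 - 12*I*√2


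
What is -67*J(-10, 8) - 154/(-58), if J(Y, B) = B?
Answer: -15467/29 ≈ -533.34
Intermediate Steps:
-67*J(-10, 8) - 154/(-58) = -67*8 - 154/(-58) = -536 - 154*(-1/58) = -536 + 77/29 = -15467/29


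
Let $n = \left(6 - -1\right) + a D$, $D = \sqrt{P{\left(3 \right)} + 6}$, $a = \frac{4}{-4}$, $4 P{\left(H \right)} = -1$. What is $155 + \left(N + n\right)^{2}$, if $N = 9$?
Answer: $\frac{1667}{4} - 16 \sqrt{23} \approx 340.02$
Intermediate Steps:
$P{\left(H \right)} = - \frac{1}{4}$ ($P{\left(H \right)} = \frac{1}{4} \left(-1\right) = - \frac{1}{4}$)
$a = -1$ ($a = 4 \left(- \frac{1}{4}\right) = -1$)
$D = \frac{\sqrt{23}}{2}$ ($D = \sqrt{- \frac{1}{4} + 6} = \sqrt{\frac{23}{4}} = \frac{\sqrt{23}}{2} \approx 2.3979$)
$n = 7 - \frac{\sqrt{23}}{2}$ ($n = \left(6 - -1\right) - \frac{\sqrt{23}}{2} = \left(6 + 1\right) - \frac{\sqrt{23}}{2} = 7 - \frac{\sqrt{23}}{2} \approx 4.6021$)
$155 + \left(N + n\right)^{2} = 155 + \left(9 + \left(7 - \frac{\sqrt{23}}{2}\right)\right)^{2} = 155 + \left(16 - \frac{\sqrt{23}}{2}\right)^{2}$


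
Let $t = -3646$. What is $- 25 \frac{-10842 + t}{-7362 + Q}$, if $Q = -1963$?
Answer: $- \frac{14488}{373} \approx -38.842$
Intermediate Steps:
$- 25 \frac{-10842 + t}{-7362 + Q} = - 25 \frac{-10842 - 3646}{-7362 - 1963} = - 25 \left(- \frac{14488}{-9325}\right) = - 25 \left(\left(-14488\right) \left(- \frac{1}{9325}\right)\right) = \left(-25\right) \frac{14488}{9325} = - \frac{14488}{373}$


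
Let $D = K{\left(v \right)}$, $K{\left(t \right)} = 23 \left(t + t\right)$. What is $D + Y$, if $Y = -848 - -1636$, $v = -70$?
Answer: $-2432$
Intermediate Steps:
$Y = 788$ ($Y = -848 + 1636 = 788$)
$K{\left(t \right)} = 46 t$ ($K{\left(t \right)} = 23 \cdot 2 t = 46 t$)
$D = -3220$ ($D = 46 \left(-70\right) = -3220$)
$D + Y = -3220 + 788 = -2432$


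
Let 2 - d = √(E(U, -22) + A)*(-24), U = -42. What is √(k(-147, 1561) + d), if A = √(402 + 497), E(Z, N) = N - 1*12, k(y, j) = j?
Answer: √(1563 + 24*I*√(34 - √899)) ≈ 39.539 + 0.6083*I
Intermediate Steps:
E(Z, N) = -12 + N (E(Z, N) = N - 12 = -12 + N)
A = √899 ≈ 29.983
d = 2 + 24*√(-34 + √899) (d = 2 - √((-12 - 22) + √899)*(-24) = 2 - √(-34 + √899)*(-24) = 2 - (-24)*√(-34 + √899) = 2 + 24*√(-34 + √899) ≈ 2.0 + 48.1*I)
√(k(-147, 1561) + d) = √(1561 + (2 + 24*√(-34 + √899))) = √(1563 + 24*√(-34 + √899))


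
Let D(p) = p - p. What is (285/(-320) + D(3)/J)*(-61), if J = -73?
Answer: 3477/64 ≈ 54.328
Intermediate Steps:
D(p) = 0
(285/(-320) + D(3)/J)*(-61) = (285/(-320) + 0/(-73))*(-61) = (285*(-1/320) + 0*(-1/73))*(-61) = (-57/64 + 0)*(-61) = -57/64*(-61) = 3477/64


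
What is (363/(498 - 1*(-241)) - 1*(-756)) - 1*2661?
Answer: -1407432/739 ≈ -1904.5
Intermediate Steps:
(363/(498 - 1*(-241)) - 1*(-756)) - 1*2661 = (363/(498 + 241) + 756) - 2661 = (363/739 + 756) - 2661 = 559047/739 - 2661 = -1407432/739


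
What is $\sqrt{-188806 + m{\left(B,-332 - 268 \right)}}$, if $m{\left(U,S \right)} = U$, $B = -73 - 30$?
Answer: $i \sqrt{188909} \approx 434.64 i$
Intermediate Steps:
$B = -103$ ($B = -73 - 30 = -103$)
$\sqrt{-188806 + m{\left(B,-332 - 268 \right)}} = \sqrt{-188806 - 103} = \sqrt{-188909} = i \sqrt{188909}$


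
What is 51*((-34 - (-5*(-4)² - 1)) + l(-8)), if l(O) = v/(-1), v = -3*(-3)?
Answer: 1938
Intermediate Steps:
v = 9
l(O) = -9 (l(O) = 9/(-1) = 9*(-1) = -9)
51*((-34 - (-5*(-4)² - 1)) + l(-8)) = 51*((-34 - (-5*(-4)² - 1)) - 9) = 51*((-34 - (-5*16 - 1)) - 9) = 51*((-34 - (-80 - 1)) - 9) = 51*((-34 - 1*(-81)) - 9) = 51*((-34 + 81) - 9) = 51*(47 - 9) = 51*38 = 1938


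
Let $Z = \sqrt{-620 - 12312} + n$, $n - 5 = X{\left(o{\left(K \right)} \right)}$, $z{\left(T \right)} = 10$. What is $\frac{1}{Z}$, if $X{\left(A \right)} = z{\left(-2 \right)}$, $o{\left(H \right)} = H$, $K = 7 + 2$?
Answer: $\frac{15}{13157} - \frac{2 i \sqrt{3233}}{13157} \approx 0.0011401 - 0.0086432 i$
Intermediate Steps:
$K = 9$
$X{\left(A \right)} = 10$
$n = 15$ ($n = 5 + 10 = 15$)
$Z = 15 + 2 i \sqrt{3233}$ ($Z = \sqrt{-620 - 12312} + 15 = \sqrt{-12932} + 15 = 2 i \sqrt{3233} + 15 = 15 + 2 i \sqrt{3233} \approx 15.0 + 113.72 i$)
$\frac{1}{Z} = \frac{1}{15 + 2 i \sqrt{3233}}$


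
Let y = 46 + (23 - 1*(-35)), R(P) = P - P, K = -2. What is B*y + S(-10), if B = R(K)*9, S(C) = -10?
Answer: -10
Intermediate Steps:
R(P) = 0
y = 104 (y = 46 + (23 + 35) = 46 + 58 = 104)
B = 0 (B = 0*9 = 0)
B*y + S(-10) = 0*104 - 10 = 0 - 10 = -10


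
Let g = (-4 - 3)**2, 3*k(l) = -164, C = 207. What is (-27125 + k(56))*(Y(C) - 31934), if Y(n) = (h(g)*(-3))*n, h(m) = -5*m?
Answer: -9801884729/3 ≈ -3.2673e+9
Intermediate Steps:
k(l) = -164/3 (k(l) = (1/3)*(-164) = -164/3)
g = 49 (g = (-7)**2 = 49)
Y(n) = 735*n (Y(n) = (-5*49*(-3))*n = (-245*(-3))*n = 735*n)
(-27125 + k(56))*(Y(C) - 31934) = (-27125 - 164/3)*(735*207 - 31934) = -81539*(152145 - 31934)/3 = -81539/3*120211 = -9801884729/3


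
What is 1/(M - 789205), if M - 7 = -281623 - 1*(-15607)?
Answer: -1/1055214 ≈ -9.4768e-7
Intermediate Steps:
M = -266009 (M = 7 + (-281623 - 1*(-15607)) = 7 + (-281623 + 15607) = 7 - 266016 = -266009)
1/(M - 789205) = 1/(-266009 - 789205) = 1/(-1055214) = -1/1055214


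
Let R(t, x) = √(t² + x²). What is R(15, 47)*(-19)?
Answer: -19*√2434 ≈ -937.38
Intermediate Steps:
R(15, 47)*(-19) = √(15² + 47²)*(-19) = √(225 + 2209)*(-19) = √2434*(-19) = -19*√2434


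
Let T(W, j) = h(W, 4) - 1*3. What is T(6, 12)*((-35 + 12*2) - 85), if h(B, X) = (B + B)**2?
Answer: -13536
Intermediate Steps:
h(B, X) = 4*B**2 (h(B, X) = (2*B)**2 = 4*B**2)
T(W, j) = -3 + 4*W**2 (T(W, j) = 4*W**2 - 1*3 = 4*W**2 - 3 = -3 + 4*W**2)
T(6, 12)*((-35 + 12*2) - 85) = (-3 + 4*6**2)*((-35 + 12*2) - 85) = (-3 + 4*36)*((-35 + 24) - 85) = (-3 + 144)*(-11 - 85) = 141*(-96) = -13536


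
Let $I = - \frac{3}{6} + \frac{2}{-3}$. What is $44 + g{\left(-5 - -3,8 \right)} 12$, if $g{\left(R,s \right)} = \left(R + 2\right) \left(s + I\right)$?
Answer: $44$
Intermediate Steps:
$I = - \frac{7}{6}$ ($I = \left(-3\right) \frac{1}{6} + 2 \left(- \frac{1}{3}\right) = - \frac{1}{2} - \frac{2}{3} = - \frac{7}{6} \approx -1.1667$)
$g{\left(R,s \right)} = \left(2 + R\right) \left(- \frac{7}{6} + s\right)$ ($g{\left(R,s \right)} = \left(R + 2\right) \left(s - \frac{7}{6}\right) = \left(2 + R\right) \left(- \frac{7}{6} + s\right)$)
$44 + g{\left(-5 - -3,8 \right)} 12 = 44 + \left(- \frac{7}{3} + 2 \cdot 8 - \frac{7 \left(-5 - -3\right)}{6} + \left(-5 - -3\right) 8\right) 12 = 44 + \left(- \frac{7}{3} + 16 - \frac{7 \left(-5 + 3\right)}{6} + \left(-5 + 3\right) 8\right) 12 = 44 + \left(- \frac{7}{3} + 16 - - \frac{7}{3} - 16\right) 12 = 44 + \left(- \frac{7}{3} + 16 + \frac{7}{3} - 16\right) 12 = 44 + 0 \cdot 12 = 44 + 0 = 44$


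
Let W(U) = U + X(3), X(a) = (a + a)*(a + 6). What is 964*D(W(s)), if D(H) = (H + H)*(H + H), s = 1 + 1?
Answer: 12092416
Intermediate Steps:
s = 2
X(a) = 2*a*(6 + a) (X(a) = (2*a)*(6 + a) = 2*a*(6 + a))
W(U) = 54 + U (W(U) = U + 2*3*(6 + 3) = U + 2*3*9 = U + 54 = 54 + U)
D(H) = 4*H² (D(H) = (2*H)*(2*H) = 4*H²)
964*D(W(s)) = 964*(4*(54 + 2)²) = 964*(4*56²) = 964*(4*3136) = 964*12544 = 12092416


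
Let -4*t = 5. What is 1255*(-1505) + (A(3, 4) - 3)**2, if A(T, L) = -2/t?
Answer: -47219326/25 ≈ -1.8888e+6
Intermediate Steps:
t = -5/4 (t = -1/4*5 = -5/4 ≈ -1.2500)
A(T, L) = 8/5 (A(T, L) = -2/(-5/4) = -2*(-4/5) = 8/5)
1255*(-1505) + (A(3, 4) - 3)**2 = 1255*(-1505) + (8/5 - 3)**2 = -1888775 + (-7/5)**2 = -1888775 + 49/25 = -47219326/25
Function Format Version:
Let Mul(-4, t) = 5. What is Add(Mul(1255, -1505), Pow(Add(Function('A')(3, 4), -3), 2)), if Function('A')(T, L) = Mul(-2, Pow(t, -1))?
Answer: Rational(-47219326, 25) ≈ -1.8888e+6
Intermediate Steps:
t = Rational(-5, 4) (t = Mul(Rational(-1, 4), 5) = Rational(-5, 4) ≈ -1.2500)
Function('A')(T, L) = Rational(8, 5) (Function('A')(T, L) = Mul(-2, Pow(Rational(-5, 4), -1)) = Mul(-2, Rational(-4, 5)) = Rational(8, 5))
Add(Mul(1255, -1505), Pow(Add(Function('A')(3, 4), -3), 2)) = Add(Mul(1255, -1505), Pow(Add(Rational(8, 5), -3), 2)) = Add(-1888775, Pow(Rational(-7, 5), 2)) = Add(-1888775, Rational(49, 25)) = Rational(-47219326, 25)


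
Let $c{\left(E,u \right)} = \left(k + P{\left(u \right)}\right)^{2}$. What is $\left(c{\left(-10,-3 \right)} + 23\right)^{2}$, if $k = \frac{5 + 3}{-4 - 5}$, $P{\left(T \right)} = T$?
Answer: $\frac{9535744}{6561} \approx 1453.4$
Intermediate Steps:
$k = - \frac{8}{9}$ ($k = \frac{8}{-9} = 8 \left(- \frac{1}{9}\right) = - \frac{8}{9} \approx -0.88889$)
$c{\left(E,u \right)} = \left(- \frac{8}{9} + u\right)^{2}$
$\left(c{\left(-10,-3 \right)} + 23\right)^{2} = \left(\frac{\left(-8 + 9 \left(-3\right)\right)^{2}}{81} + 23\right)^{2} = \left(\frac{\left(-8 - 27\right)^{2}}{81} + 23\right)^{2} = \left(\frac{\left(-35\right)^{2}}{81} + 23\right)^{2} = \left(\frac{1}{81} \cdot 1225 + 23\right)^{2} = \left(\frac{1225}{81} + 23\right)^{2} = \left(\frac{3088}{81}\right)^{2} = \frac{9535744}{6561}$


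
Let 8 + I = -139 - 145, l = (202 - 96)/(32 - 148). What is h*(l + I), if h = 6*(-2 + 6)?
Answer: -203868/29 ≈ -7029.9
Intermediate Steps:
l = -53/58 (l = 106/(-116) = 106*(-1/116) = -53/58 ≈ -0.91379)
h = 24 (h = 6*4 = 24)
I = -292 (I = -8 + (-139 - 145) = -8 - 284 = -292)
h*(l + I) = 24*(-53/58 - 292) = 24*(-16989/58) = -203868/29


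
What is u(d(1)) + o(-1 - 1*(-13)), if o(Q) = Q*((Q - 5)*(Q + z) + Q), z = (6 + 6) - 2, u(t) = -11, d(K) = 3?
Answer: 1981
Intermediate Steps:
z = 10 (z = 12 - 2 = 10)
o(Q) = Q*(Q + (-5 + Q)*(10 + Q)) (o(Q) = Q*((Q - 5)*(Q + 10) + Q) = Q*((-5 + Q)*(10 + Q) + Q) = Q*(Q + (-5 + Q)*(10 + Q)))
u(d(1)) + o(-1 - 1*(-13)) = -11 + (-1 - 1*(-13))*(-50 + (-1 - 1*(-13))² + 6*(-1 - 1*(-13))) = -11 + (-1 + 13)*(-50 + (-1 + 13)² + 6*(-1 + 13)) = -11 + 12*(-50 + 12² + 6*12) = -11 + 12*(-50 + 144 + 72) = -11 + 12*166 = -11 + 1992 = 1981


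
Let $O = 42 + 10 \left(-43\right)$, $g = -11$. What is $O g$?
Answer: $4268$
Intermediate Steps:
$O = -388$ ($O = 42 - 430 = -388$)
$O g = \left(-388\right) \left(-11\right) = 4268$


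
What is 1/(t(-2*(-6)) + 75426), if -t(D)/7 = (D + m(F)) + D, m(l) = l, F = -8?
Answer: 1/75314 ≈ 1.3278e-5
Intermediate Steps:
t(D) = 56 - 14*D (t(D) = -7*((D - 8) + D) = -7*((-8 + D) + D) = -7*(-8 + 2*D) = 56 - 14*D)
1/(t(-2*(-6)) + 75426) = 1/((56 - (-28)*(-6)) + 75426) = 1/((56 - 14*12) + 75426) = 1/((56 - 168) + 75426) = 1/(-112 + 75426) = 1/75314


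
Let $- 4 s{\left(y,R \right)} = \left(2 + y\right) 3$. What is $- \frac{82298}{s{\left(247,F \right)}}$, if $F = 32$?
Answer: $\frac{329192}{747} \approx 440.69$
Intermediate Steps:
$s{\left(y,R \right)} = - \frac{3}{2} - \frac{3 y}{4}$ ($s{\left(y,R \right)} = - \frac{\left(2 + y\right) 3}{4} = - \frac{6 + 3 y}{4} = - \frac{3}{2} - \frac{3 y}{4}$)
$- \frac{82298}{s{\left(247,F \right)}} = - \frac{82298}{- \frac{3}{2} - \frac{741}{4}} = - \frac{82298}{- \frac{747}{4}} = \left(-82298\right) \left(- \frac{4}{747}\right) = \frac{329192}{747}$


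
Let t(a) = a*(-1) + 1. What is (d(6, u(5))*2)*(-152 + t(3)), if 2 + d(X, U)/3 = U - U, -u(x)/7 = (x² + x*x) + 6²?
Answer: 1848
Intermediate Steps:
u(x) = -252 - 14*x² (u(x) = -7*((x² + x*x) + 6²) = -7*((x² + x²) + 36) = -7*(2*x² + 36) = -7*(36 + 2*x²) = -252 - 14*x²)
d(X, U) = -6 (d(X, U) = -6 + 3*(U - U) = -6 + 3*0 = -6 + 0 = -6)
t(a) = 1 - a (t(a) = -a + 1 = 1 - a)
(d(6, u(5))*2)*(-152 + t(3)) = (-6*2)*(-152 + (1 - 1*3)) = -12*(-152 + (1 - 3)) = -12*(-152 - 2) = -12*(-154) = 1848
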